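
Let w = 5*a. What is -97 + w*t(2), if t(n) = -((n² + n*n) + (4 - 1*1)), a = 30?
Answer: -1747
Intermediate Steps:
w = 150 (w = 5*30 = 150)
t(n) = -3 - 2*n² (t(n) = -((n² + n²) + (4 - 1)) = -(2*n² + 3) = -(3 + 2*n²) = -3 - 2*n²)
-97 + w*t(2) = -97 + 150*(-3 - 2*2²) = -97 + 150*(-3 - 2*4) = -97 + 150*(-3 - 8) = -97 + 150*(-11) = -97 - 1650 = -1747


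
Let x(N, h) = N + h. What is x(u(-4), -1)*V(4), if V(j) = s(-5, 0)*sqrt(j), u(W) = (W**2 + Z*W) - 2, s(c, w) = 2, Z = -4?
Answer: 116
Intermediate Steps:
u(W) = -2 + W**2 - 4*W (u(W) = (W**2 - 4*W) - 2 = -2 + W**2 - 4*W)
V(j) = 2*sqrt(j)
x(u(-4), -1)*V(4) = ((-2 + (-4)**2 - 4*(-4)) - 1)*(2*sqrt(4)) = ((-2 + 16 + 16) - 1)*(2*2) = (30 - 1)*4 = 29*4 = 116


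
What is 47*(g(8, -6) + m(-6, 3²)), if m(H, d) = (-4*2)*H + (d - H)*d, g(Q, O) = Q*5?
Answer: 10481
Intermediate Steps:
g(Q, O) = 5*Q
m(H, d) = -8*H + d*(d - H)
47*(g(8, -6) + m(-6, 3²)) = 47*(5*8 + ((3²)² - 8*(-6) - 1*(-6)*3²)) = 47*(40 + (9² + 48 - 1*(-6)*9)) = 47*(40 + (81 + 48 + 54)) = 47*(40 + 183) = 47*223 = 10481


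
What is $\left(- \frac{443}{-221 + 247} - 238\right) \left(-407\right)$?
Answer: $\frac{2698817}{26} \approx 1.038 \cdot 10^{5}$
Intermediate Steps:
$\left(- \frac{443}{-221 + 247} - 238\right) \left(-407\right) = \left(- \frac{443}{26} - 238\right) \left(-407\right) = \left(- \frac{6631}{26}\right) \left(-407\right) = \frac{2698817}{26}$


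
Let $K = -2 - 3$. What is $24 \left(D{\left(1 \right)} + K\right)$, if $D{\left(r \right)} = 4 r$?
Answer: $-24$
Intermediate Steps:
$K = -5$ ($K = -2 - 3 = -5$)
$24 \left(D{\left(1 \right)} + K\right) = 24 \left(4 \cdot 1 - 5\right) = 24 \left(4 - 5\right) = 24 \left(-1\right) = -24$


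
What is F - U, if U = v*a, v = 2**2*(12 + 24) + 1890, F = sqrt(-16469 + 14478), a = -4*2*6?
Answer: 97632 + I*sqrt(1991) ≈ 97632.0 + 44.621*I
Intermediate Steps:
a = -48 (a = -8*6 = -48)
F = I*sqrt(1991) (F = sqrt(-1991) = I*sqrt(1991) ≈ 44.621*I)
v = 2034 (v = 4*36 + 1890 = 144 + 1890 = 2034)
U = -97632 (U = 2034*(-48) = -97632)
F - U = I*sqrt(1991) - 1*(-97632) = I*sqrt(1991) + 97632 = 97632 + I*sqrt(1991)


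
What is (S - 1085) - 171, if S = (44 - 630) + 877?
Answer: -965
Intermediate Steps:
S = 291 (S = -586 + 877 = 291)
(S - 1085) - 171 = (291 - 1085) - 171 = -794 - 171 = -965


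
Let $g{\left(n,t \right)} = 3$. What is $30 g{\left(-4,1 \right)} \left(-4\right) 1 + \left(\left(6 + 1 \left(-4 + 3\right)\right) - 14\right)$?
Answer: $-369$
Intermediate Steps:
$30 g{\left(-4,1 \right)} \left(-4\right) 1 + \left(\left(6 + 1 \left(-4 + 3\right)\right) - 14\right) = 30 \cdot 3 \left(-4\right) 1 + \left(\left(6 + 1 \left(-4 + 3\right)\right) - 14\right) = 30 \left(\left(-12\right) 1\right) + \left(\left(6 + 1 \left(-1\right)\right) - 14\right) = 30 \left(-12\right) + \left(\left(6 - 1\right) - 14\right) = -360 + \left(5 - 14\right) = -360 - 9 = -369$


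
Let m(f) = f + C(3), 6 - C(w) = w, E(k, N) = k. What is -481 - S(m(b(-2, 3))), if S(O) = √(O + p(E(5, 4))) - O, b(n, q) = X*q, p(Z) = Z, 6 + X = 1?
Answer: -493 - I*√7 ≈ -493.0 - 2.6458*I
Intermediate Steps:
X = -5 (X = -6 + 1 = -5)
C(w) = 6 - w
b(n, q) = -5*q
m(f) = 3 + f (m(f) = f + (6 - 1*3) = f + (6 - 3) = f + 3 = 3 + f)
S(O) = √(5 + O) - O (S(O) = √(O + 5) - O = √(5 + O) - O)
-481 - S(m(b(-2, 3))) = -481 - (√(5 + (3 - 5*3)) - (3 - 5*3)) = -481 - (√(5 + (3 - 15)) - (3 - 15)) = -481 - (√(5 - 12) - 1*(-12)) = -481 - (√(-7) + 12) = -481 - (I*√7 + 12) = -481 - (12 + I*√7) = -481 + (-12 - I*√7) = -493 - I*√7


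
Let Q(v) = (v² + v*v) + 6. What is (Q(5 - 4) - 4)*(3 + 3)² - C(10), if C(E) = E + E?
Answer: 124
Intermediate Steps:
Q(v) = 6 + 2*v² (Q(v) = (v² + v²) + 6 = 2*v² + 6 = 6 + 2*v²)
C(E) = 2*E
(Q(5 - 4) - 4)*(3 + 3)² - C(10) = ((6 + 2*(5 - 4)²) - 4)*(3 + 3)² - 2*10 = ((6 + 2*1²) - 4)*6² - 1*20 = ((6 + 2*1) - 4)*36 - 20 = ((6 + 2) - 4)*36 - 20 = (8 - 4)*36 - 20 = 4*36 - 20 = 144 - 20 = 124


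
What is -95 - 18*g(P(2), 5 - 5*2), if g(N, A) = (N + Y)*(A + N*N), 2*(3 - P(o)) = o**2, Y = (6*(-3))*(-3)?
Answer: 3865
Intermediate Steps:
Y = 54 (Y = -18*(-3) = 54)
P(o) = 3 - o**2/2
g(N, A) = (54 + N)*(A + N**2) (g(N, A) = (N + 54)*(A + N*N) = (54 + N)*(A + N**2))
-95 - 18*g(P(2), 5 - 5*2) = -95 - 18*((3 - 1/2*2**2)**3 + 54*(5 - 5*2) + 54*(3 - 1/2*2**2)**2 + (5 - 5*2)*(3 - 1/2*2**2)) = -95 - 18*((3 - 1/2*4)**3 + 54*(5 - 10) + 54*(3 - 1/2*4)**2 + (5 - 10)*(3 - 1/2*4)) = -95 - 18*((3 - 2)**3 + 54*(-5) + 54*(3 - 2)**2 - 5*(3 - 2)) = -95 - 18*(1**3 - 270 + 54*1**2 - 5*1) = -95 - 18*(1 - 270 + 54*1 - 5) = -95 - 18*(1 - 270 + 54 - 5) = -95 - 18*(-220) = -95 + 3960 = 3865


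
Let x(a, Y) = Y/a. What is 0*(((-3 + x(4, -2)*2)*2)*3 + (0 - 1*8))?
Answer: 0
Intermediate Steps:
0*(((-3 + x(4, -2)*2)*2)*3 + (0 - 1*8)) = 0*(((-3 - 2/4*2)*2)*3 + (0 - 1*8)) = 0*(((-3 - 2*¼*2)*2)*3 + (0 - 8)) = 0*(((-3 - ½*2)*2)*3 - 8) = 0*(((-3 - 1)*2)*3 - 8) = 0*(-4*2*3 - 8) = 0*(-8*3 - 8) = 0*(-24 - 8) = 0*(-32) = 0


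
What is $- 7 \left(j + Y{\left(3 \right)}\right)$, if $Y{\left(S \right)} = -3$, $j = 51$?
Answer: $-336$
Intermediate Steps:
$- 7 \left(j + Y{\left(3 \right)}\right) = - 7 \left(51 - 3\right) = \left(-7\right) 48 = -336$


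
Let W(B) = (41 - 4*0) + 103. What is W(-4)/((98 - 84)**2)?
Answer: 36/49 ≈ 0.73469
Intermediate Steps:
W(B) = 144 (W(B) = (41 + 0) + 103 = 41 + 103 = 144)
W(-4)/((98 - 84)**2) = 144/((98 - 84)**2) = 144/(14**2) = 144/196 = 144*(1/196) = 36/49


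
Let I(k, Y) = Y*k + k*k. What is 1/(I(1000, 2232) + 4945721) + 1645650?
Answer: 13457666563651/8177721 ≈ 1.6457e+6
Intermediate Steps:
I(k, Y) = k² + Y*k (I(k, Y) = Y*k + k² = k² + Y*k)
1/(I(1000, 2232) + 4945721) + 1645650 = 1/(1000*(2232 + 1000) + 4945721) + 1645650 = 1/(1000*3232 + 4945721) + 1645650 = 1/(3232000 + 4945721) + 1645650 = 1/8177721 + 1645650 = 13457666563651/8177721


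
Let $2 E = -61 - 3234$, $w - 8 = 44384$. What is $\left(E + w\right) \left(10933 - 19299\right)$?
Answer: $-357600487$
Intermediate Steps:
$w = 44392$ ($w = 8 + 44384 = 44392$)
$E = - \frac{3295}{2}$ ($E = \frac{-61 - 3234}{2} = \frac{1}{2} \left(-3295\right) = - \frac{3295}{2} \approx -1647.5$)
$\left(E + w\right) \left(10933 - 19299\right) = \left(- \frac{3295}{2} + 44392\right) \left(10933 - 19299\right) = \frac{85489}{2} \left(-8366\right) = -357600487$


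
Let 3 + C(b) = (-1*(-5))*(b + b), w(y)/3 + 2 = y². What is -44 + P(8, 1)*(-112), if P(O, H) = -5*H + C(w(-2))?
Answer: -5868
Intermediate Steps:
w(y) = -6 + 3*y²
C(b) = -3 + 10*b (C(b) = -3 + (-1*(-5))*(b + b) = -3 + 5*(2*b) = -3 + 10*b)
P(O, H) = 57 - 5*H (P(O, H) = -5*H + (-3 + 10*(-6 + 3*(-2)²)) = -5*H + (-3 + 10*(-6 + 3*4)) = -5*H + (-3 + 10*(-6 + 12)) = -5*H + (-3 + 10*6) = -5*H + (-3 + 60) = -5*H + 57 = 57 - 5*H)
-44 + P(8, 1)*(-112) = -44 + (57 - 5*1)*(-112) = -44 + (57 - 5)*(-112) = -44 + 52*(-112) = -44 - 5824 = -5868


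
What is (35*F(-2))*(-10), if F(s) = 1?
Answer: -350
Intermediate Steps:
(35*F(-2))*(-10) = (35*1)*(-10) = 35*(-10) = -350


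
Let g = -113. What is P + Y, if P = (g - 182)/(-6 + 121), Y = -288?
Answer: -6683/23 ≈ -290.57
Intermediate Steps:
P = -59/23 (P = (-113 - 182)/(-6 + 121) = -295/115 = -295*1/115 = -59/23 ≈ -2.5652)
P + Y = -59/23 - 288 = -6683/23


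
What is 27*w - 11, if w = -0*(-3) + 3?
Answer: 70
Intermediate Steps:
w = 3 (w = -3*0 + 3 = 0 + 3 = 3)
27*w - 11 = 27*3 - 11 = 81 - 11 = 70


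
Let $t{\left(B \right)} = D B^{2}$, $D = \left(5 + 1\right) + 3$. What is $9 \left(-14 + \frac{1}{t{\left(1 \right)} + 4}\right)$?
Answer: $- \frac{1629}{13} \approx -125.31$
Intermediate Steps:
$D = 9$ ($D = 6 + 3 = 9$)
$t{\left(B \right)} = 9 B^{2}$
$9 \left(-14 + \frac{1}{t{\left(1 \right)} + 4}\right) = 9 \left(-14 + \frac{1}{9 \cdot 1^{2} + 4}\right) = 9 \left(-14 + \frac{1}{9 \cdot 1 + 4}\right) = 9 \left(-14 + \frac{1}{9 + 4}\right) = 9 \left(-14 + \frac{1}{13}\right) = 9 \left(- \frac{181}{13}\right) = - \frac{1629}{13}$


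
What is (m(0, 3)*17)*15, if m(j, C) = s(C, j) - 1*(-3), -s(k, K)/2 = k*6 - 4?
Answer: -6375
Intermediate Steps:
s(k, K) = 8 - 12*k (s(k, K) = -2*(k*6 - 4) = -2*(6*k - 4) = -2*(-4 + 6*k) = 8 - 12*k)
m(j, C) = 11 - 12*C (m(j, C) = (8 - 12*C) - 1*(-3) = (8 - 12*C) + 3 = 11 - 12*C)
(m(0, 3)*17)*15 = ((11 - 12*3)*17)*15 = ((11 - 36)*17)*15 = -25*17*15 = -425*15 = -6375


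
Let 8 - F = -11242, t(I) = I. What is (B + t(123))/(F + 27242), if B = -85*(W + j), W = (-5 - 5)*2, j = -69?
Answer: 1922/9623 ≈ 0.19973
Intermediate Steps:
W = -20 (W = -10*2 = -20)
F = 11250 (F = 8 - 1*(-11242) = 8 + 11242 = 11250)
B = 7565 (B = -85*(-20 - 69) = -85*(-89) = 7565)
(B + t(123))/(F + 27242) = (7565 + 123)/(11250 + 27242) = 7688/38492 = 7688*(1/38492) = 1922/9623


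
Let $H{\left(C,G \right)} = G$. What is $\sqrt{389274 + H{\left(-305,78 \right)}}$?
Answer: $2 \sqrt{97338} \approx 623.98$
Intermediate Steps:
$\sqrt{389274 + H{\left(-305,78 \right)}} = \sqrt{389274 + 78} = \sqrt{389352} = 2 \sqrt{97338}$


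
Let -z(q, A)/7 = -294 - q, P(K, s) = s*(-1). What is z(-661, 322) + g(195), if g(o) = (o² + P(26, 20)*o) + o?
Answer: 31751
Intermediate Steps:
P(K, s) = -s
z(q, A) = 2058 + 7*q (z(q, A) = -7*(-294 - q) = 2058 + 7*q)
g(o) = o² - 19*o (g(o) = (o² + (-1*20)*o) + o = (o² - 20*o) + o = o² - 19*o)
z(-661, 322) + g(195) = (2058 + 7*(-661)) + 195*(-19 + 195) = (2058 - 4627) + 195*176 = -2569 + 34320 = 31751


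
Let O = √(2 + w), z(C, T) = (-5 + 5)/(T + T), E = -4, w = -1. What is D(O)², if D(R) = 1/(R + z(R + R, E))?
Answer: 1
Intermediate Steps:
z(C, T) = 0 (z(C, T) = 0/((2*T)) = 0*(1/(2*T)) = 0)
O = 1 (O = √(2 - 1) = √1 = 1)
D(R) = 1/R (D(R) = 1/(R + 0) = 1/R)
D(O)² = (1/1)² = 1² = 1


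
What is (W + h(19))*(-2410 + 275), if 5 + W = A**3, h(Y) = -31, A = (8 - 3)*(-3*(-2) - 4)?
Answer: -2058140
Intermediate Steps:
A = 10 (A = 5*(6 - 4) = 5*2 = 10)
W = 995 (W = -5 + 10**3 = -5 + 1000 = 995)
(W + h(19))*(-2410 + 275) = (995 - 31)*(-2410 + 275) = 964*(-2135) = -2058140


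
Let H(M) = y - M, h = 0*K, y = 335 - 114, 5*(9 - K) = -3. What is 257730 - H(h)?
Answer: 257509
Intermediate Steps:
K = 48/5 (K = 9 - 1/5*(-3) = 9 + 3/5 = 48/5 ≈ 9.6000)
y = 221
h = 0 (h = 0*(48/5) = 0)
H(M) = 221 - M
257730 - H(h) = 257730 - (221 - 1*0) = 257730 - (221 + 0) = 257730 - 1*221 = 257730 - 221 = 257509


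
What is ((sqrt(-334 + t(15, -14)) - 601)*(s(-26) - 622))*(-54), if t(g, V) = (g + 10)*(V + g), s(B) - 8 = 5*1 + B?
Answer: -20608290 + 34290*I*sqrt(309) ≈ -2.0608e+7 + 6.0276e+5*I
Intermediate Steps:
s(B) = 13 + B (s(B) = 8 + (5*1 + B) = 8 + (5 + B) = 13 + B)
t(g, V) = (10 + g)*(V + g)
((sqrt(-334 + t(15, -14)) - 601)*(s(-26) - 622))*(-54) = ((sqrt(-334 + (15**2 + 10*(-14) + 10*15 - 14*15)) - 601)*((13 - 26) - 622))*(-54) = ((sqrt(-334 + (225 - 140 + 150 - 210)) - 601)*(-13 - 622))*(-54) = ((sqrt(-334 + 25) - 601)*(-635))*(-54) = ((sqrt(-309) - 601)*(-635))*(-54) = ((I*sqrt(309) - 601)*(-635))*(-54) = ((-601 + I*sqrt(309))*(-635))*(-54) = (381635 - 635*I*sqrt(309))*(-54) = -20608290 + 34290*I*sqrt(309)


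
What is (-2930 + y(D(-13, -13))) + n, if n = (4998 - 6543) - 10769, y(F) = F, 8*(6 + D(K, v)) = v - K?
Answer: -15250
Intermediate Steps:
D(K, v) = -6 - K/8 + v/8 (D(K, v) = -6 + (v - K)/8 = -6 + (-K/8 + v/8) = -6 - K/8 + v/8)
n = -12314 (n = -1545 - 10769 = -12314)
(-2930 + y(D(-13, -13))) + n = (-2930 + (-6 - 1/8*(-13) + (1/8)*(-13))) - 12314 = (-2930 + (-6 + 13/8 - 13/8)) - 12314 = (-2930 - 6) - 12314 = -2936 - 12314 = -15250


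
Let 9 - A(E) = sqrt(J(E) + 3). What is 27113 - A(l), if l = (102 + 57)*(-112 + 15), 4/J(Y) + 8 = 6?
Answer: 27105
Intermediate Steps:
J(Y) = -2 (J(Y) = 4/(-8 + 6) = 4/(-2) = 4*(-1/2) = -2)
l = -15423 (l = 159*(-97) = -15423)
A(E) = 8 (A(E) = 9 - sqrt(-2 + 3) = 9 - sqrt(1) = 9 - 1*1 = 9 - 1 = 8)
27113 - A(l) = 27113 - 1*8 = 27113 - 8 = 27105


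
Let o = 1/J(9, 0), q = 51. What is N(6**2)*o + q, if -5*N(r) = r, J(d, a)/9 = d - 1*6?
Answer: 761/15 ≈ 50.733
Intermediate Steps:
J(d, a) = -54 + 9*d (J(d, a) = 9*(d - 1*6) = 9*(d - 6) = 9*(-6 + d) = -54 + 9*d)
o = 1/27 (o = 1/(-54 + 9*9) = 1/(-54 + 81) = 1/27 ≈ 0.037037)
N(r) = -r/5
N(6**2)*o + q = -1/5*6**2*(1/27) + 51 = -1/5*36*(1/27) + 51 = -36/5*1/27 + 51 = -4/15 + 51 = 761/15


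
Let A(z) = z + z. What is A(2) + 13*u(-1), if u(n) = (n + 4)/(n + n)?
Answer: -31/2 ≈ -15.500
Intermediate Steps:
A(z) = 2*z
u(n) = (4 + n)/(2*n) (u(n) = (4 + n)/((2*n)) = (4 + n)*(1/(2*n)) = (4 + n)/(2*n))
A(2) + 13*u(-1) = 2*2 + 13*((½)*(4 - 1)/(-1)) = 4 + 13*((½)*(-1)*3) = 4 + 13*(-3/2) = 4 - 39/2 = -31/2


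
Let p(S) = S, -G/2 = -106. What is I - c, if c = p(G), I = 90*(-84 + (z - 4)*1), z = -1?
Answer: -8222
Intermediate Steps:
G = 212 (G = -2*(-106) = 212)
I = -8010 (I = 90*(-84 + (-1 - 4)*1) = 90*(-84 - 5*1) = 90*(-84 - 5) = 90*(-89) = -8010)
c = 212
I - c = -8010 - 1*212 = -8010 - 212 = -8222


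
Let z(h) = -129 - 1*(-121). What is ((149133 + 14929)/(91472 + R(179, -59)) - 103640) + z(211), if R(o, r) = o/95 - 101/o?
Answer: -80611034304989/777751903 ≈ -1.0365e+5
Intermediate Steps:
R(o, r) = -101/o + o/95 (R(o, r) = o*(1/95) - 101/o = o/95 - 101/o = -101/o + o/95)
z(h) = -8 (z(h) = -129 + 121 = -8)
((149133 + 14929)/(91472 + R(179, -59)) - 103640) + z(211) = ((149133 + 14929)/(91472 + (-101/179 + (1/95)*179)) - 103640) - 8 = (164062/(91472 + (-101*1/179 + 179/95)) - 103640) - 8 = (164062/(91472 + (-101/179 + 179/95)) - 103640) - 8 = (164062/(91472 + 22446/17005) - 103640) - 8 = (164062/(1555503806/17005) - 103640) - 8 = (164062*(17005/1555503806) - 103640) - 8 = (1394937155/777751903 - 103640) - 8 = -80604812289765/777751903 - 8 = -80611034304989/777751903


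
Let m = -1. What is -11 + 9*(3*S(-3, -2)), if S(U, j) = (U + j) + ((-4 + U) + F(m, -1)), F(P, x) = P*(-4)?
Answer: -227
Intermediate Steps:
F(P, x) = -4*P
S(U, j) = j + 2*U (S(U, j) = (U + j) + ((-4 + U) - 4*(-1)) = (U + j) + ((-4 + U) + 4) = (U + j) + U = j + 2*U)
-11 + 9*(3*S(-3, -2)) = -11 + 9*(3*(-2 + 2*(-3))) = -11 + 9*(3*(-2 - 6)) = -11 + 9*(3*(-8)) = -11 + 9*(-24) = -11 - 216 = -227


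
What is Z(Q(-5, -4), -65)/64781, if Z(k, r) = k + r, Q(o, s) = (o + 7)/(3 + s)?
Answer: -67/64781 ≈ -0.0010343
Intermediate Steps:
Q(o, s) = (7 + o)/(3 + s)
Z(Q(-5, -4), -65)/64781 = ((7 - 5)/(3 - 4) - 65)/64781 = (2/(-1) - 65)*(1/64781) = (-1*2 - 65)*(1/64781) = (-2 - 65)*(1/64781) = -67*1/64781 = -67/64781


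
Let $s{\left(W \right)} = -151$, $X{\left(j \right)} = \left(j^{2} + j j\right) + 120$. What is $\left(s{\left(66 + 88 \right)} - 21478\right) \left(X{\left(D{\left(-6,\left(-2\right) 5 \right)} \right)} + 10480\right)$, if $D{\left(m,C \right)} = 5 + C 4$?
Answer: $-282258450$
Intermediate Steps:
$D{\left(m,C \right)} = 5 + 4 C$
$X{\left(j \right)} = 120 + 2 j^{2}$ ($X{\left(j \right)} = \left(j^{2} + j^{2}\right) + 120 = 2 j^{2} + 120 = 120 + 2 j^{2}$)
$\left(s{\left(66 + 88 \right)} - 21478\right) \left(X{\left(D{\left(-6,\left(-2\right) 5 \right)} \right)} + 10480\right) = \left(-151 - 21478\right) \left(\left(120 + 2 \left(5 + 4 \left(\left(-2\right) 5\right)\right)^{2}\right) + 10480\right) = - 21629 \left(\left(120 + 2 \left(5 + 4 \left(-10\right)\right)^{2}\right) + 10480\right) = - 21629 \left(\left(120 + 2 \left(5 - 40\right)^{2}\right) + 10480\right) = - 21629 \left(\left(120 + 2 \left(-35\right)^{2}\right) + 10480\right) = - 21629 \left(\left(120 + 2 \cdot 1225\right) + 10480\right) = - 21629 \left(\left(120 + 2450\right) + 10480\right) = - 21629 \left(2570 + 10480\right) = \left(-21629\right) 13050 = -282258450$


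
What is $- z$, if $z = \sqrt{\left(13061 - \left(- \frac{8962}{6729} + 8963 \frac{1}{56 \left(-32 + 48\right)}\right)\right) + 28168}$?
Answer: $- \frac{\sqrt{23412540974416566}}{753648} \approx -203.03$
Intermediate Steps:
$z = \frac{\sqrt{23412540974416566}}{753648}$ ($z = \sqrt{\left(13061 - \left(- \frac{8962}{6729} + \frac{8963}{16 \cdot 56}\right)\right) + 28168} = \sqrt{\left(13061 + \left(\frac{8962}{6729} - \frac{8963}{896}\right)\right) + 28168} = \sqrt{\left(13061 - \frac{52282075}{6029184}\right) + 28168} = \sqrt{\frac{78694890149}{6029184} + 28168} = \sqrt{\frac{248524945061}{6029184}} = \frac{\sqrt{23412540974416566}}{753648} \approx 203.03$)
$- z = - \frac{\sqrt{23412540974416566}}{753648}$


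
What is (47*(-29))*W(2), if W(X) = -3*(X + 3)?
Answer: 20445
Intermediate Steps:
W(X) = -9 - 3*X (W(X) = -3*(3 + X) = -9 - 3*X)
(47*(-29))*W(2) = (47*(-29))*(-9 - 3*2) = -1363*(-9 - 6) = -1363*(-15) = 20445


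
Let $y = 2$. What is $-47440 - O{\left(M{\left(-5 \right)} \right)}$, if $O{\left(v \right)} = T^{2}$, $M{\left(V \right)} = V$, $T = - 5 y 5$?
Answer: $-49940$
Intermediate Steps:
$T = -50$ ($T = \left(-5\right) 2 \cdot 5 = \left(-10\right) 5 = -50$)
$O{\left(v \right)} = 2500$ ($O{\left(v \right)} = \left(-50\right)^{2} = 2500$)
$-47440 - O{\left(M{\left(-5 \right)} \right)} = -47440 - 2500 = -49940$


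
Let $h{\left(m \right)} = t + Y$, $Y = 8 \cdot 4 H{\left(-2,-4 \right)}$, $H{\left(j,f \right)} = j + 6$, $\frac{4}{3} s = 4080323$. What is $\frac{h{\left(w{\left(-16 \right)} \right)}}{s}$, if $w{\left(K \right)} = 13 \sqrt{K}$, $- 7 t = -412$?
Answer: $\frac{1744}{28562261} \approx 6.106 \cdot 10^{-5}$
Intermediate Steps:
$s = \frac{12240969}{4}$ ($s = \frac{3}{4} \cdot 4080323 = \frac{12240969}{4} \approx 3.0602 \cdot 10^{6}$)
$H{\left(j,f \right)} = 6 + j$
$Y = 128$ ($Y = 8 \cdot 4 \left(6 - 2\right) = 32 \cdot 4 = 128$)
$t = \frac{412}{7}$ ($t = \left(- \frac{1}{7}\right) \left(-412\right) = \frac{412}{7} \approx 58.857$)
$h{\left(m \right)} = \frac{1308}{7}$ ($h{\left(m \right)} = \frac{412}{7} + 128 = \frac{1308}{7}$)
$\frac{h{\left(w{\left(-16 \right)} \right)}}{s} = \frac{1308}{7 \cdot \frac{12240969}{4}} = \frac{1308}{7} \cdot \frac{4}{12240969} = \frac{1744}{28562261}$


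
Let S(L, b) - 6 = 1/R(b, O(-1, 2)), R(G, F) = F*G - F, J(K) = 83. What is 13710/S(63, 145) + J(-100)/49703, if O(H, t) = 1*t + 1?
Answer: 294377167379/128879879 ≈ 2284.1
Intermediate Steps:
O(H, t) = 1 + t (O(H, t) = t + 1 = 1 + t)
R(G, F) = -F + F*G
S(L, b) = 6 + 1/(-3 + 3*b) (S(L, b) = 6 + 1/((1 + 2)*(-1 + b)) = 6 + 1/(3*(-1 + b)) = 6 + 1/(-3 + 3*b))
13710/S(63, 145) + J(-100)/49703 = 13710/(((-17 + 18*145)/(3*(-1 + 145)))) + 83/49703 = 13710/(((⅓)*(-17 + 2610)/144)) + 83*(1/49703) = 13710/(((⅓)*(1/144)*2593)) + 83/49703 = 13710/(2593/432) + 83/49703 = 13710*(432/2593) + 83/49703 = 5922720/2593 + 83/49703 = 294377167379/128879879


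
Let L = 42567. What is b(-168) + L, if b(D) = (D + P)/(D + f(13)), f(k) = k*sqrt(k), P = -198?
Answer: 1107952797/26027 + 4758*sqrt(13)/26027 ≈ 42570.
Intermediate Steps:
f(k) = k**(3/2)
b(D) = (-198 + D)/(D + 13*sqrt(13)) (b(D) = (D - 198)/(D + 13**(3/2)) = (-198 + D)/(D + 13*sqrt(13)))
b(-168) + L = (-198 - 168)/(-168 + 13*sqrt(13)) + 42567 = -366/(-168 + 13*sqrt(13)) + 42567 = 42567 - 366/(-168 + 13*sqrt(13))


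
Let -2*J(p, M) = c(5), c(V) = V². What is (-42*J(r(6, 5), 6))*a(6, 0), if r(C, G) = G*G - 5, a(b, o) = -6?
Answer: -3150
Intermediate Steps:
r(C, G) = -5 + G² (r(C, G) = G² - 5 = -5 + G²)
J(p, M) = -25/2 (J(p, M) = -½*5² = -½*25 = -25/2)
(-42*J(r(6, 5), 6))*a(6, 0) = -42*(-25/2)*(-6) = 525*(-6) = -3150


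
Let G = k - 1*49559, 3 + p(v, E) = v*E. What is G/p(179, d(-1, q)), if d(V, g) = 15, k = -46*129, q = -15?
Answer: -55493/2682 ≈ -20.691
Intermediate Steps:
k = -5934
p(v, E) = -3 + E*v (p(v, E) = -3 + v*E = -3 + E*v)
G = -55493 (G = -5934 - 1*49559 = -5934 - 49559 = -55493)
G/p(179, d(-1, q)) = -55493/(-3 + 15*179) = -55493/(-3 + 2685) = -55493/2682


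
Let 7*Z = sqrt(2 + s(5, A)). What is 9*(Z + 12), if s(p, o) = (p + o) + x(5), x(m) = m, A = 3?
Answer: 108 + 9*sqrt(15)/7 ≈ 112.98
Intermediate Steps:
s(p, o) = 5 + o + p (s(p, o) = (p + o) + 5 = (o + p) + 5 = 5 + o + p)
Z = sqrt(15)/7 (Z = sqrt(2 + (5 + 3 + 5))/7 = sqrt(2 + 13)/7 = sqrt(15)/7 ≈ 0.55328)
9*(Z + 12) = 9*(sqrt(15)/7 + 12) = 9*(12 + sqrt(15)/7) = 108 + 9*sqrt(15)/7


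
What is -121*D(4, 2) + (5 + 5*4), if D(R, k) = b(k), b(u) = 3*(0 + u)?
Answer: -701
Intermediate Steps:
b(u) = 3*u
D(R, k) = 3*k
-121*D(4, 2) + (5 + 5*4) = -363*2 + (5 + 5*4) = -121*6 + (5 + 20) = -726 + 25 = -701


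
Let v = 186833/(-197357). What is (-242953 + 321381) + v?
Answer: 15478127963/197357 ≈ 78427.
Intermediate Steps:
v = -186833/197357 (v = 186833*(-1/197357) = -186833/197357 ≈ -0.94668)
(-242953 + 321381) + v = (-242953 + 321381) - 186833/197357 = 78428 - 186833/197357 = 15478127963/197357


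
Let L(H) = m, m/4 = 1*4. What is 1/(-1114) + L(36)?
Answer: 17823/1114 ≈ 15.999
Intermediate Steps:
m = 16 (m = 4*(1*4) = 4*4 = 16)
L(H) = 16
1/(-1114) + L(36) = 1/(-1114) + 16 = -1/1114 + 16 = 17823/1114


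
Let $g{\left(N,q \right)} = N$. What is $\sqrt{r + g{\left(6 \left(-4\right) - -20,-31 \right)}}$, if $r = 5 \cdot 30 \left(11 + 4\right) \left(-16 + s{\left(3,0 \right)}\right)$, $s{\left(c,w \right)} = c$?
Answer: $i \sqrt{29254} \approx 171.04 i$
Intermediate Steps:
$r = -29250$ ($r = 5 \cdot 30 \left(11 + 4\right) \left(-16 + 3\right) = 150 \cdot 15 \left(-13\right) = 150 \left(-195\right) = -29250$)
$\sqrt{r + g{\left(6 \left(-4\right) - -20,-31 \right)}} = \sqrt{-29250 + \left(6 \left(-4\right) - -20\right)} = \sqrt{-29250 + \left(-24 + 20\right)} = \sqrt{-29250 - 4} = \sqrt{-29254} = i \sqrt{29254}$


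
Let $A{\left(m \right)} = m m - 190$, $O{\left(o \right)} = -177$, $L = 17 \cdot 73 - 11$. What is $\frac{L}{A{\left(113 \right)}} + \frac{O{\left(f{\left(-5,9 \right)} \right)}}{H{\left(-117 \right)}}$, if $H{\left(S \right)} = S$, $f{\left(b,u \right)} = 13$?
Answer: $\frac{263377}{163527} \approx 1.6106$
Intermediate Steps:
$L = 1230$ ($L = 1241 - 11 = 1230$)
$A{\left(m \right)} = -190 + m^{2}$ ($A{\left(m \right)} = m^{2} - 190 = -190 + m^{2}$)
$\frac{L}{A{\left(113 \right)}} + \frac{O{\left(f{\left(-5,9 \right)} \right)}}{H{\left(-117 \right)}} = \frac{1230}{-190 + 113^{2}} - \frac{177}{-117} = \frac{1230}{-190 + 12769} - - \frac{59}{39} = \frac{1230}{12579} + \frac{59}{39} = 1230 \cdot \frac{1}{12579} + \frac{59}{39} = \frac{410}{4193} + \frac{59}{39} = \frac{263377}{163527}$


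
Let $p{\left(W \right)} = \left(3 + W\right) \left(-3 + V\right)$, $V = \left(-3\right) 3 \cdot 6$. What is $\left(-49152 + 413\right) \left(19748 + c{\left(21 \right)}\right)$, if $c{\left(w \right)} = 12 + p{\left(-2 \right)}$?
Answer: $-960304517$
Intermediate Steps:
$V = -54$ ($V = \left(-9\right) 6 = -54$)
$p{\left(W \right)} = -171 - 57 W$ ($p{\left(W \right)} = \left(3 + W\right) \left(-3 - 54\right) = \left(3 + W\right) \left(-57\right) = -171 - 57 W$)
$c{\left(w \right)} = -45$ ($c{\left(w \right)} = 12 - 57 = -45$)
$\left(-49152 + 413\right) \left(19748 + c{\left(21 \right)}\right) = \left(-49152 + 413\right) \left(19748 - 45\right) = \left(-48739\right) 19703 = -960304517$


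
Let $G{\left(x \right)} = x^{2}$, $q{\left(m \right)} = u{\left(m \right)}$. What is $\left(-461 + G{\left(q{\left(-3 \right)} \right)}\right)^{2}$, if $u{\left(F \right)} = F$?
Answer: $204304$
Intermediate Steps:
$q{\left(m \right)} = m$
$\left(-461 + G{\left(q{\left(-3 \right)} \right)}\right)^{2} = \left(-461 + \left(-3\right)^{2}\right)^{2} = \left(-461 + 9\right)^{2} = \left(-452\right)^{2} = 204304$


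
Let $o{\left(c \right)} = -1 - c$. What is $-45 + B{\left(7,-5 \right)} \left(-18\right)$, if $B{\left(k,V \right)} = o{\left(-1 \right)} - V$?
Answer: $-135$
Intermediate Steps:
$B{\left(k,V \right)} = - V$ ($B{\left(k,V \right)} = \left(-1 - -1\right) - V = \left(-1 + 1\right) - V = 0 - V = - V$)
$-45 + B{\left(7,-5 \right)} \left(-18\right) = -45 + \left(-1\right) \left(-5\right) \left(-18\right) = -45 + 5 \left(-18\right) = -45 - 90 = -135$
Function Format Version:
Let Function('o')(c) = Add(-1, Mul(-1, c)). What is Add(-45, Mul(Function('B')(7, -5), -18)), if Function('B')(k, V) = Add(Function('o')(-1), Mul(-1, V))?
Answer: -135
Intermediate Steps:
Function('B')(k, V) = Mul(-1, V) (Function('B')(k, V) = Add(Add(-1, Mul(-1, -1)), Mul(-1, V)) = Add(Add(-1, 1), Mul(-1, V)) = Add(0, Mul(-1, V)) = Mul(-1, V))
Add(-45, Mul(Function('B')(7, -5), -18)) = Add(-45, Mul(Mul(-1, -5), -18)) = Add(-45, Mul(5, -18)) = Add(-45, -90) = -135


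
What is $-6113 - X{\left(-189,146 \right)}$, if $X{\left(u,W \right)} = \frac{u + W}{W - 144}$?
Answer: $- \frac{12183}{2} \approx -6091.5$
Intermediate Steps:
$X{\left(u,W \right)} = \frac{W + u}{-144 + W}$
$-6113 - X{\left(-189,146 \right)} = -6113 - \frac{146 - 189}{-144 + 146} = -6113 - \frac{1}{2} \left(-43\right) = -6113 - - \frac{43}{2} = -6113 + \frac{43}{2} = - \frac{12183}{2}$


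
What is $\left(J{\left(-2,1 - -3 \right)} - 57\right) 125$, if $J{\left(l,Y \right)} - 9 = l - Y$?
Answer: $-6750$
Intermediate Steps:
$J{\left(l,Y \right)} = 9 + l - Y$ ($J{\left(l,Y \right)} = 9 - \left(Y - l\right) = 9 + l - Y$)
$\left(J{\left(-2,1 - -3 \right)} - 57\right) 125 = \left(\left(9 - 2 - \left(1 - -3\right)\right) - 57\right) 125 = \left(\left(9 - 2 - \left(1 + 3\right)\right) - 57\right) 125 = \left(\left(9 - 2 - 4\right) - 57\right) 125 = \left(3 - 57\right) 125 = \left(-54\right) 125 = -6750$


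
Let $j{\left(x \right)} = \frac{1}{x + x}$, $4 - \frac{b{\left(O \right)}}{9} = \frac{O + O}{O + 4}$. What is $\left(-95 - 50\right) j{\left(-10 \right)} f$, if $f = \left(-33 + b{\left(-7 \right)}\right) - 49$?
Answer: $-638$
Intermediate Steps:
$b{\left(O \right)} = 36 - \frac{18 O}{4 + O}$ ($b{\left(O \right)} = 36 - 9 \frac{O + O}{O + 4} = 36 - 9 \frac{2 O}{4 + O} = 36 - \frac{18 O}{4 + O}$)
$f = -88$ ($f = \left(-33 + \frac{18 \left(8 - 7\right)}{4 - 7}\right) - 49 = \left(-33 + 18 \frac{1}{-3} \cdot 1\right) - 49 = \left(-33 + 18 \left(- \frac{1}{3}\right) 1\right) - 49 = \left(-33 - 6\right) - 49 = -39 - 49 = -88$)
$j{\left(x \right)} = \frac{1}{2 x}$
$\left(-95 - 50\right) j{\left(-10 \right)} f = \left(-95 - 50\right) \frac{1}{2 \left(-10\right)} \left(-88\right) = - 145 \cdot \frac{1}{2} \left(- \frac{1}{10}\right) \left(-88\right) = \left(-145\right) \left(- \frac{1}{20}\right) \left(-88\right) = \frac{29}{4} \left(-88\right) = -638$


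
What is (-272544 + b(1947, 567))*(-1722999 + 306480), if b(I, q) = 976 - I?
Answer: 387439194285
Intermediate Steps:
(-272544 + b(1947, 567))*(-1722999 + 306480) = (-272544 + (976 - 1*1947))*(-1722999 + 306480) = (-272544 + (976 - 1947))*(-1416519) = (-272544 - 971)*(-1416519) = -273515*(-1416519) = 387439194285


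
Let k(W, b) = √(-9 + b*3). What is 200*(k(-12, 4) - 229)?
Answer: -45800 + 200*√3 ≈ -45454.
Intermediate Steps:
k(W, b) = √(-9 + 3*b)
200*(k(-12, 4) - 229) = 200*(√(-9 + 3*4) - 229) = 200*(√(-9 + 12) - 229) = 200*(√3 - 229) = 200*(-229 + √3) = -45800 + 200*√3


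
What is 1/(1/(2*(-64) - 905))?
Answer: -1033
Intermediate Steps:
1/(1/(2*(-64) - 905)) = 1/(1/(-128 - 905)) = 1/(1/(-1033)) = 1/(-1/1033) = -1033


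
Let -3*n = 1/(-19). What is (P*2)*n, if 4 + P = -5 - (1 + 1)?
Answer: -22/57 ≈ -0.38596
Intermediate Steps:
n = 1/57 (n = -⅓/(-19) = -⅓*(-1/19) = 1/57 ≈ 0.017544)
P = -11 (P = -4 + (-5 - (1 + 1)) = -4 + (-5 - 1*2) = -4 + (-5 - 2) = -4 - 7 = -11)
(P*2)*n = -11*2*(1/57) = -22*1/57 = -22/57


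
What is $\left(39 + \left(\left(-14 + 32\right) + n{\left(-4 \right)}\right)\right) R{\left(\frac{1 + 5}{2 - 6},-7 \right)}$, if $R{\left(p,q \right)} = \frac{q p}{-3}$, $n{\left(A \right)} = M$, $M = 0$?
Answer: $- \frac{399}{2} \approx -199.5$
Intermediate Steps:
$n{\left(A \right)} = 0$
$R{\left(p,q \right)} = - \frac{p q}{3}$ ($R{\left(p,q \right)} = p q \left(- \frac{1}{3}\right) = - \frac{p q}{3}$)
$\left(39 + \left(\left(-14 + 32\right) + n{\left(-4 \right)}\right)\right) R{\left(\frac{1 + 5}{2 - 6},-7 \right)} = \left(39 + \left(\left(-14 + 32\right) + 0\right)\right) \left(\left(- \frac{1}{3}\right) \frac{1 + 5}{2 - 6} \left(-7\right)\right) = \left(39 + \left(18 + 0\right)\right) \left(\left(- \frac{1}{3}\right) \frac{6}{-4} \left(-7\right)\right) = \left(39 + 18\right) \left(\left(- \frac{1}{3}\right) 6 \left(- \frac{1}{4}\right) \left(-7\right)\right) = 57 \left(\left(- \frac{1}{3}\right) \left(- \frac{3}{2}\right) \left(-7\right)\right) = 57 \left(- \frac{7}{2}\right) = - \frac{399}{2}$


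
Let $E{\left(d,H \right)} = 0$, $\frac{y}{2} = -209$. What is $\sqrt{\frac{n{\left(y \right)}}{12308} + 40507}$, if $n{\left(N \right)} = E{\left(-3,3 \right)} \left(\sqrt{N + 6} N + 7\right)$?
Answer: $\sqrt{40507} \approx 201.26$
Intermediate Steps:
$y = -418$ ($y = 2 \left(-209\right) = -418$)
$n{\left(N \right)} = 0$ ($n{\left(N \right)} = 0 \left(\sqrt{N + 6} N + 7\right) = 0 \left(\sqrt{6 + N} N + 7\right) = 0 \left(N \sqrt{6 + N} + 7\right) = 0 \left(7 + N \sqrt{6 + N}\right) = 0$)
$\sqrt{\frac{n{\left(y \right)}}{12308} + 40507} = \sqrt{\frac{0}{12308} + 40507} = \sqrt{0 \cdot \frac{1}{12308} + 40507} = \sqrt{0 + 40507} = \sqrt{40507}$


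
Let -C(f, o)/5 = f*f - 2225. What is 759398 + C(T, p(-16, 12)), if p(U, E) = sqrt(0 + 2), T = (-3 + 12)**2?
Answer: 737718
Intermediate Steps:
T = 81 (T = 9**2 = 81)
p(U, E) = sqrt(2)
C(f, o) = 11125 - 5*f**2 (C(f, o) = -5*(f*f - 2225) = -5*(f**2 - 2225) = -5*(-2225 + f**2) = 11125 - 5*f**2)
759398 + C(T, p(-16, 12)) = 759398 + (11125 - 5*81**2) = 759398 + (11125 - 5*6561) = 759398 + (11125 - 32805) = 759398 - 21680 = 737718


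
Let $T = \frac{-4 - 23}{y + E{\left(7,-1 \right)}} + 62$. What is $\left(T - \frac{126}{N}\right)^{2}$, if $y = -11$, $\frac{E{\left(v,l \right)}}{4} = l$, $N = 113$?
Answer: $\frac{1254363889}{319225} \approx 3929.4$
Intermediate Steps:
$E{\left(v,l \right)} = 4 l$
$T = \frac{319}{5}$ ($T = \frac{-4 - 23}{-11 + 4 \left(-1\right)} + 62 = - \frac{27}{-11 - 4} + 62 = - \frac{27}{-15} + 62 = \left(-27\right) \left(- \frac{1}{15}\right) + 62 = \frac{9}{5} + 62 = \frac{319}{5} \approx 63.8$)
$\left(T - \frac{126}{N}\right)^{2} = \left(\frac{319}{5} - \frac{126}{113}\right)^{2} = \left(\frac{35417}{565}\right)^{2} = \frac{1254363889}{319225}$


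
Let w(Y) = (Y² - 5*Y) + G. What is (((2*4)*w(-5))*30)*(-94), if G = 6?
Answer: -1263360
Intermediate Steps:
w(Y) = 6 + Y² - 5*Y (w(Y) = (Y² - 5*Y) + 6 = 6 + Y² - 5*Y)
(((2*4)*w(-5))*30)*(-94) = (((2*4)*(6 + (-5)² - 5*(-5)))*30)*(-94) = ((8*(6 + 25 + 25))*30)*(-94) = ((8*56)*30)*(-94) = (448*30)*(-94) = 13440*(-94) = -1263360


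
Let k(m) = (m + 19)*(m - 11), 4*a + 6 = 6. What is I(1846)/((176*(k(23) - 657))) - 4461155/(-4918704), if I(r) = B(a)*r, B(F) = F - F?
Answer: 4461155/4918704 ≈ 0.90698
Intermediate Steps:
a = 0 (a = -3/2 + (¼)*6 = -3/2 + 3/2 = 0)
B(F) = 0
k(m) = (-11 + m)*(19 + m) (k(m) = (19 + m)*(-11 + m) = (-11 + m)*(19 + m))
I(r) = 0 (I(r) = 0*r = 0)
I(1846)/((176*(k(23) - 657))) - 4461155/(-4918704) = 0/((176*((-209 + 23² + 8*23) - 657))) - 4461155/(-4918704) = 0/((176*((-209 + 529 + 184) - 657))) - 4461155*(-1/4918704) = 0/((176*(504 - 657))) + 4461155/4918704 = 0/((176*(-153))) + 4461155/4918704 = 0/(-26928) + 4461155/4918704 = 0*(-1/26928) + 4461155/4918704 = 0 + 4461155/4918704 = 4461155/4918704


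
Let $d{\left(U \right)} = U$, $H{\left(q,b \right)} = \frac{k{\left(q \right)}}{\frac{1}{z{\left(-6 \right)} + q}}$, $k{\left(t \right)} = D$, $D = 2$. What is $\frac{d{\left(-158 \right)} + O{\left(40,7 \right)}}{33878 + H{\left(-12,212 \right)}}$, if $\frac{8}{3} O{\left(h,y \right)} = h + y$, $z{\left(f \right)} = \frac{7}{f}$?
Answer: $- \frac{3369}{812440} \approx -0.0041468$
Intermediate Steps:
$k{\left(t \right)} = 2$
$H{\left(q,b \right)} = - \frac{7}{3} + 2 q$ ($H{\left(q,b \right)} = \frac{2}{\frac{1}{\frac{7}{-6} + q}} = \frac{2}{\frac{1}{7 \left(- \frac{1}{6}\right) + q}} = \frac{2}{\frac{1}{- \frac{7}{6} + q}} = 2 \left(- \frac{7}{6} + q\right) = - \frac{7}{3} + 2 q$)
$O{\left(h,y \right)} = \frac{3 h}{8} + \frac{3 y}{8}$ ($O{\left(h,y \right)} = \frac{3 \left(h + y\right)}{8} = \frac{3 h}{8} + \frac{3 y}{8}$)
$\frac{d{\left(-158 \right)} + O{\left(40,7 \right)}}{33878 + H{\left(-12,212 \right)}} = \frac{-158 + \left(\frac{3}{8} \cdot 40 + \frac{3}{8} \cdot 7\right)}{33878 + \left(- \frac{7}{3} + 2 \left(-12\right)\right)} = \frac{-158 + \left(15 + \frac{21}{8}\right)}{33878 - \frac{79}{3}} = \frac{-158 + \frac{141}{8}}{33878 - \frac{79}{3}} = - \frac{1123}{8 \cdot \frac{101555}{3}} = \left(- \frac{1123}{8}\right) \frac{3}{101555} = - \frac{3369}{812440}$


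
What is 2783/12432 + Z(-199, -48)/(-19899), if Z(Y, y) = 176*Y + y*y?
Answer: 154051319/82461456 ≈ 1.8682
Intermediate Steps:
Z(Y, y) = y² + 176*Y (Z(Y, y) = 176*Y + y² = y² + 176*Y)
2783/12432 + Z(-199, -48)/(-19899) = 2783/12432 + ((-48)² + 176*(-199))/(-19899) = 2783*(1/12432) + (2304 - 35024)*(-1/19899) = 2783/12432 - 32720*(-1/19899) = 2783/12432 + 32720/19899 = 154051319/82461456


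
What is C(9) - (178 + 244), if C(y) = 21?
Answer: -401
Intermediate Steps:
C(9) - (178 + 244) = 21 - (178 + 244) = 21 - 1*422 = 21 - 422 = -401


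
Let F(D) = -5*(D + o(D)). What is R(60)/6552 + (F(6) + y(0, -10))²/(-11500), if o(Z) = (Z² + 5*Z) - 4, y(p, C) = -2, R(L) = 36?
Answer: -5318987/523250 ≈ -10.165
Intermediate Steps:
o(Z) = -4 + Z² + 5*Z
F(D) = 20 - 30*D - 5*D² (F(D) = -5*(D + (-4 + D² + 5*D)) = -5*(-4 + D² + 6*D) = 20 - 30*D - 5*D²)
R(60)/6552 + (F(6) + y(0, -10))²/(-11500) = 36/6552 + ((20 - 30*6 - 5*6²) - 2)²/(-11500) = 36*(1/6552) + ((20 - 180 - 5*36) - 2)²*(-1/11500) = 1/182 + ((20 - 180 - 180) - 2)²*(-1/11500) = 1/182 + (-340 - 2)²*(-1/11500) = 1/182 + (-342)²*(-1/11500) = 1/182 + 116964*(-1/11500) = 1/182 - 29241/2875 = -5318987/523250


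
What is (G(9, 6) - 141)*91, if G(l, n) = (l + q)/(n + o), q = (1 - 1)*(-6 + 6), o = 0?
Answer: -25389/2 ≈ -12695.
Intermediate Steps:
q = 0 (q = 0*0 = 0)
G(l, n) = l/n (G(l, n) = (l + 0)/(n + 0) = l/n)
(G(9, 6) - 141)*91 = (9/6 - 141)*91 = (9*(⅙) - 141)*91 = (3/2 - 141)*91 = -279/2*91 = -25389/2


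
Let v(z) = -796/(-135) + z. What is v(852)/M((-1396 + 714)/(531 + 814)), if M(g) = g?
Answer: -502492/297 ≈ -1691.9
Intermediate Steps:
v(z) = 796/135 + z (v(z) = -796*(-1/135) + z = 796/135 + z)
v(852)/M((-1396 + 714)/(531 + 814)) = (796/135 + 852)/(((-1396 + 714)/(531 + 814))) = 115816/(135*((-682/1345))) = 115816/(135*((-682*1/1345))) = 115816/(135*(-682/1345)) = (115816/135)*(-1345/682) = -502492/297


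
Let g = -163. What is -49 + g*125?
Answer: -20424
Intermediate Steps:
-49 + g*125 = -49 - 163*125 = -49 - 20375 = -20424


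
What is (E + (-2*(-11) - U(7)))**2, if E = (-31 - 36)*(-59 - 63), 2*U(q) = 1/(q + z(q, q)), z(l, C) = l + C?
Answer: 118494981361/1764 ≈ 6.7174e+7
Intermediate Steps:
z(l, C) = C + l
U(q) = 1/(6*q) (U(q) = 1/(2*(q + (q + q))) = 1/(2*(q + 2*q)) = 1/(2*((3*q))) = (1/(3*q))/2 = 1/(6*q))
E = 8174 (E = -67*(-122) = 8174)
(E + (-2*(-11) - U(7)))**2 = (8174 + (-2*(-11) - 1/(6*7)))**2 = (8174 + (22 - 1/(6*7)))**2 = (8174 + (22 - 1*1/42))**2 = (8174 + (22 - 1/42))**2 = (8174 + 923/42)**2 = (344231/42)**2 = 118494981361/1764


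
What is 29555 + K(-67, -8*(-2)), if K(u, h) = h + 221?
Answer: 29792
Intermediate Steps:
K(u, h) = 221 + h
29555 + K(-67, -8*(-2)) = 29555 + (221 - 8*(-2)) = 29555 + (221 + 16) = 29555 + 237 = 29792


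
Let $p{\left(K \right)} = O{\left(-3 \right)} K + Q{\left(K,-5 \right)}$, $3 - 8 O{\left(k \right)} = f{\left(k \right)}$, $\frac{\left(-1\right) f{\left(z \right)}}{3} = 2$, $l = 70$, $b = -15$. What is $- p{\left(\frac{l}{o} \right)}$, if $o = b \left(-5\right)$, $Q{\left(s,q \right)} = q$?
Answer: $\frac{79}{20} \approx 3.95$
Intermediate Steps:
$f{\left(z \right)} = -6$ ($f{\left(z \right)} = \left(-3\right) 2 = -6$)
$o = 75$ ($o = \left(-15\right) \left(-5\right) = 75$)
$O{\left(k \right)} = \frac{9}{8}$ ($O{\left(k \right)} = \frac{3}{8} - - \frac{3}{4} = \frac{3}{8} + \frac{3}{4} = \frac{9}{8}$)
$p{\left(K \right)} = -5 + \frac{9 K}{8}$ ($p{\left(K \right)} = \frac{9 K}{8} - 5 = -5 + \frac{9 K}{8}$)
$- p{\left(\frac{l}{o} \right)} = - (-5 + \frac{9 \cdot \frac{70}{75}}{8}) = - (-5 + \frac{9 \cdot 70 \cdot \frac{1}{75}}{8}) = - (-5 + \frac{9}{8} \cdot \frac{14}{15}) = - (-5 + \frac{21}{20}) = \left(-1\right) \left(- \frac{79}{20}\right) = \frac{79}{20}$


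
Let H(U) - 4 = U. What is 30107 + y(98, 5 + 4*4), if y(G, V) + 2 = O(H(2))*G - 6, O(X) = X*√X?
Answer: 30099 + 588*√6 ≈ 31539.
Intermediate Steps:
H(U) = 4 + U
O(X) = X^(3/2)
y(G, V) = -8 + 6*G*√6 (y(G, V) = -2 + ((4 + 2)^(3/2)*G - 6) = -2 + (6^(3/2)*G - 6) = -2 + ((6*√6)*G - 6) = -2 + (6*G*√6 - 6) = -2 + (-6 + 6*G*√6) = -8 + 6*G*√6)
30107 + y(98, 5 + 4*4) = 30107 + (-8 + 6*98*√6) = 30107 + (-8 + 588*√6) = 30099 + 588*√6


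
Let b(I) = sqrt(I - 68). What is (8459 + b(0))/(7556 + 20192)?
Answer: 8459/27748 + I*sqrt(17)/13874 ≈ 0.30485 + 0.00029718*I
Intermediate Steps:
b(I) = sqrt(-68 + I)
(8459 + b(0))/(7556 + 20192) = (8459 + sqrt(-68 + 0))/(7556 + 20192) = (8459 + sqrt(-68))/27748 = (8459 + 2*I*sqrt(17))*(1/27748) = 8459/27748 + I*sqrt(17)/13874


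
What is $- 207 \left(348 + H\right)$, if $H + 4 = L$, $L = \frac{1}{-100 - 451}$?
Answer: $- \frac{39235401}{551} \approx -71208.0$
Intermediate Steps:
$L = - \frac{1}{551}$ ($L = \frac{1}{-551} = - \frac{1}{551} \approx -0.0018149$)
$H = - \frac{2205}{551}$ ($H = -4 - \frac{1}{551} = - \frac{2205}{551} \approx -4.0018$)
$- 207 \left(348 + H\right) = - 207 \left(348 - \frac{2205}{551}\right) = \left(-207\right) \frac{189543}{551} = - \frac{39235401}{551}$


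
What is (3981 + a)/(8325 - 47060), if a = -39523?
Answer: 35542/38735 ≈ 0.91757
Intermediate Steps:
(3981 + a)/(8325 - 47060) = (3981 - 39523)/(8325 - 47060) = -35542/(-38735) = -35542*(-1/38735) = 35542/38735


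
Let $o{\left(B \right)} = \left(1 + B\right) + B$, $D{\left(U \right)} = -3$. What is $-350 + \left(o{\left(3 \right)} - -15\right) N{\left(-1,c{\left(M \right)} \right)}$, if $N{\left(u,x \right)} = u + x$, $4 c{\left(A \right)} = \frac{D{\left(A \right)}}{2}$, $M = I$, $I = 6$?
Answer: $- \frac{1521}{4} \approx -380.25$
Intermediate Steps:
$M = 6$
$o{\left(B \right)} = 1 + 2 B$
$c{\left(A \right)} = - \frac{3}{8}$ ($c{\left(A \right)} = \frac{\left(-3\right) \frac{1}{2}}{4} = \frac{1}{4} \left(- \frac{3}{2}\right) = - \frac{3}{8}$)
$-350 + \left(o{\left(3 \right)} - -15\right) N{\left(-1,c{\left(M \right)} \right)} = -350 + \left(\left(1 + 2 \cdot 3\right) - -15\right) \left(-1 - \frac{3}{8}\right) = -350 + \left(\left(1 + 6\right) + 15\right) \left(- \frac{11}{8}\right) = -350 + \left(7 + 15\right) \left(- \frac{11}{8}\right) = -350 + 22 \left(- \frac{11}{8}\right) = -350 - \frac{121}{4} = - \frac{1521}{4}$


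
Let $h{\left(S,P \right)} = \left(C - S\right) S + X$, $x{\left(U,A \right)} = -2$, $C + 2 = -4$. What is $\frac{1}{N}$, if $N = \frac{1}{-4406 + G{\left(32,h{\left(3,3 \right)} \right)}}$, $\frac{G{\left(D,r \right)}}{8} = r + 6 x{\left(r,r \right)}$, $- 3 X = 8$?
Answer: $- \frac{14218}{3} \approx -4739.3$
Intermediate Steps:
$C = -6$ ($C = -2 - 4 = -6$)
$X = - \frac{8}{3}$ ($X = \left(- \frac{1}{3}\right) 8 = - \frac{8}{3} \approx -2.6667$)
$h{\left(S,P \right)} = - \frac{8}{3} + S \left(-6 - S\right)$ ($h{\left(S,P \right)} = \left(-6 - S\right) S - \frac{8}{3} = S \left(-6 - S\right) - \frac{8}{3} = - \frac{8}{3} + S \left(-6 - S\right)$)
$G{\left(D,r \right)} = -96 + 8 r$ ($G{\left(D,r \right)} = 8 \left(r + 6 \left(-2\right)\right) = 8 \left(r - 12\right) = 8 \left(-12 + r\right) = -96 + 8 r$)
$N = - \frac{3}{14218}$ ($N = \frac{1}{-4406 + \left(-96 + 8 \left(- \frac{8}{3} - 3^{2} - 18\right)\right)} = \frac{1}{-4406 + \left(-96 + 8 \left(- \frac{8}{3} - 9 - 18\right)\right)} = \frac{1}{-4406 + \left(-96 + 8 \left(- \frac{89}{3}\right)\right)} = \frac{1}{-4406 - \frac{1000}{3}} = \frac{1}{- \frac{14218}{3}} = - \frac{3}{14218} \approx -0.000211$)
$\frac{1}{N} = \frac{1}{- \frac{3}{14218}} = - \frac{14218}{3}$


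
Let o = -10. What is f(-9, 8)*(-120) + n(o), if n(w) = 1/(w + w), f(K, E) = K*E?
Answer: 172799/20 ≈ 8640.0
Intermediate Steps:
f(K, E) = E*K
n(w) = 1/(2*w)
f(-9, 8)*(-120) + n(o) = (8*(-9))*(-120) + (½)/(-10) = -72*(-120) + (½)*(-⅒) = 8640 - 1/20 = 172799/20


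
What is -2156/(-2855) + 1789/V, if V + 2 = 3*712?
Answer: 9708499/6092570 ≈ 1.5935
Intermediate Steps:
V = 2134 (V = -2 + 3*712 = -2 + 2136 = 2134)
-2156/(-2855) + 1789/V = -2156/(-2855) + 1789/2134 = -2156*(-1/2855) + 1789*(1/2134) = 2156/2855 + 1789/2134 = 9708499/6092570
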